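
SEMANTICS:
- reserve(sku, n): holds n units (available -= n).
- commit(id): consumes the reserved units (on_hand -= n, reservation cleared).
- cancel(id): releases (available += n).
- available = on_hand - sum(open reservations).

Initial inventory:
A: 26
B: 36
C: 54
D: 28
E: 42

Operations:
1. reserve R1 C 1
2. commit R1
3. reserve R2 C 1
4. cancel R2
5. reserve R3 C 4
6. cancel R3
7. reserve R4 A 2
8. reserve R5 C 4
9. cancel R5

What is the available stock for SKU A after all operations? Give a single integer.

Step 1: reserve R1 C 1 -> on_hand[A=26 B=36 C=54 D=28 E=42] avail[A=26 B=36 C=53 D=28 E=42] open={R1}
Step 2: commit R1 -> on_hand[A=26 B=36 C=53 D=28 E=42] avail[A=26 B=36 C=53 D=28 E=42] open={}
Step 3: reserve R2 C 1 -> on_hand[A=26 B=36 C=53 D=28 E=42] avail[A=26 B=36 C=52 D=28 E=42] open={R2}
Step 4: cancel R2 -> on_hand[A=26 B=36 C=53 D=28 E=42] avail[A=26 B=36 C=53 D=28 E=42] open={}
Step 5: reserve R3 C 4 -> on_hand[A=26 B=36 C=53 D=28 E=42] avail[A=26 B=36 C=49 D=28 E=42] open={R3}
Step 6: cancel R3 -> on_hand[A=26 B=36 C=53 D=28 E=42] avail[A=26 B=36 C=53 D=28 E=42] open={}
Step 7: reserve R4 A 2 -> on_hand[A=26 B=36 C=53 D=28 E=42] avail[A=24 B=36 C=53 D=28 E=42] open={R4}
Step 8: reserve R5 C 4 -> on_hand[A=26 B=36 C=53 D=28 E=42] avail[A=24 B=36 C=49 D=28 E=42] open={R4,R5}
Step 9: cancel R5 -> on_hand[A=26 B=36 C=53 D=28 E=42] avail[A=24 B=36 C=53 D=28 E=42] open={R4}
Final available[A] = 24

Answer: 24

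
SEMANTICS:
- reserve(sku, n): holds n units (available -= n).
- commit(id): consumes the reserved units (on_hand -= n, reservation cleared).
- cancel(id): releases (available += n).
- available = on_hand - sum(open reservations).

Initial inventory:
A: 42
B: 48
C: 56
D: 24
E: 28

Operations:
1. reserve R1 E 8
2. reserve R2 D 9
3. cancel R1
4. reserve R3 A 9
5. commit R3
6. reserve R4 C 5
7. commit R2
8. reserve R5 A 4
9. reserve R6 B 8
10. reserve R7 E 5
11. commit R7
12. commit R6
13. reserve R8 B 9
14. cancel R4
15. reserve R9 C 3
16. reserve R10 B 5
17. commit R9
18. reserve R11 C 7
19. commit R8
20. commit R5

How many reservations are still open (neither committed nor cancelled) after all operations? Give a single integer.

Answer: 2

Derivation:
Step 1: reserve R1 E 8 -> on_hand[A=42 B=48 C=56 D=24 E=28] avail[A=42 B=48 C=56 D=24 E=20] open={R1}
Step 2: reserve R2 D 9 -> on_hand[A=42 B=48 C=56 D=24 E=28] avail[A=42 B=48 C=56 D=15 E=20] open={R1,R2}
Step 3: cancel R1 -> on_hand[A=42 B=48 C=56 D=24 E=28] avail[A=42 B=48 C=56 D=15 E=28] open={R2}
Step 4: reserve R3 A 9 -> on_hand[A=42 B=48 C=56 D=24 E=28] avail[A=33 B=48 C=56 D=15 E=28] open={R2,R3}
Step 5: commit R3 -> on_hand[A=33 B=48 C=56 D=24 E=28] avail[A=33 B=48 C=56 D=15 E=28] open={R2}
Step 6: reserve R4 C 5 -> on_hand[A=33 B=48 C=56 D=24 E=28] avail[A=33 B=48 C=51 D=15 E=28] open={R2,R4}
Step 7: commit R2 -> on_hand[A=33 B=48 C=56 D=15 E=28] avail[A=33 B=48 C=51 D=15 E=28] open={R4}
Step 8: reserve R5 A 4 -> on_hand[A=33 B=48 C=56 D=15 E=28] avail[A=29 B=48 C=51 D=15 E=28] open={R4,R5}
Step 9: reserve R6 B 8 -> on_hand[A=33 B=48 C=56 D=15 E=28] avail[A=29 B=40 C=51 D=15 E=28] open={R4,R5,R6}
Step 10: reserve R7 E 5 -> on_hand[A=33 B=48 C=56 D=15 E=28] avail[A=29 B=40 C=51 D=15 E=23] open={R4,R5,R6,R7}
Step 11: commit R7 -> on_hand[A=33 B=48 C=56 D=15 E=23] avail[A=29 B=40 C=51 D=15 E=23] open={R4,R5,R6}
Step 12: commit R6 -> on_hand[A=33 B=40 C=56 D=15 E=23] avail[A=29 B=40 C=51 D=15 E=23] open={R4,R5}
Step 13: reserve R8 B 9 -> on_hand[A=33 B=40 C=56 D=15 E=23] avail[A=29 B=31 C=51 D=15 E=23] open={R4,R5,R8}
Step 14: cancel R4 -> on_hand[A=33 B=40 C=56 D=15 E=23] avail[A=29 B=31 C=56 D=15 E=23] open={R5,R8}
Step 15: reserve R9 C 3 -> on_hand[A=33 B=40 C=56 D=15 E=23] avail[A=29 B=31 C=53 D=15 E=23] open={R5,R8,R9}
Step 16: reserve R10 B 5 -> on_hand[A=33 B=40 C=56 D=15 E=23] avail[A=29 B=26 C=53 D=15 E=23] open={R10,R5,R8,R9}
Step 17: commit R9 -> on_hand[A=33 B=40 C=53 D=15 E=23] avail[A=29 B=26 C=53 D=15 E=23] open={R10,R5,R8}
Step 18: reserve R11 C 7 -> on_hand[A=33 B=40 C=53 D=15 E=23] avail[A=29 B=26 C=46 D=15 E=23] open={R10,R11,R5,R8}
Step 19: commit R8 -> on_hand[A=33 B=31 C=53 D=15 E=23] avail[A=29 B=26 C=46 D=15 E=23] open={R10,R11,R5}
Step 20: commit R5 -> on_hand[A=29 B=31 C=53 D=15 E=23] avail[A=29 B=26 C=46 D=15 E=23] open={R10,R11}
Open reservations: ['R10', 'R11'] -> 2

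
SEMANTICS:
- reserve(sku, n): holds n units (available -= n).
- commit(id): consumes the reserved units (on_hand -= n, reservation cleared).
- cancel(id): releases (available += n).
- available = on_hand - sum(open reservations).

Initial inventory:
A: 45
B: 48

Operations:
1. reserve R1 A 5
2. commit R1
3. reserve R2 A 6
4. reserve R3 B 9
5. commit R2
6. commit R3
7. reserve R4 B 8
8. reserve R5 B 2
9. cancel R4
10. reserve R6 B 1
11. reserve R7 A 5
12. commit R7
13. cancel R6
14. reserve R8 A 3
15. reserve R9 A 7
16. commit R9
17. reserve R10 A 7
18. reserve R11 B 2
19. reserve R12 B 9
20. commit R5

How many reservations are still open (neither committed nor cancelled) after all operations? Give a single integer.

Answer: 4

Derivation:
Step 1: reserve R1 A 5 -> on_hand[A=45 B=48] avail[A=40 B=48] open={R1}
Step 2: commit R1 -> on_hand[A=40 B=48] avail[A=40 B=48] open={}
Step 3: reserve R2 A 6 -> on_hand[A=40 B=48] avail[A=34 B=48] open={R2}
Step 4: reserve R3 B 9 -> on_hand[A=40 B=48] avail[A=34 B=39] open={R2,R3}
Step 5: commit R2 -> on_hand[A=34 B=48] avail[A=34 B=39] open={R3}
Step 6: commit R3 -> on_hand[A=34 B=39] avail[A=34 B=39] open={}
Step 7: reserve R4 B 8 -> on_hand[A=34 B=39] avail[A=34 B=31] open={R4}
Step 8: reserve R5 B 2 -> on_hand[A=34 B=39] avail[A=34 B=29] open={R4,R5}
Step 9: cancel R4 -> on_hand[A=34 B=39] avail[A=34 B=37] open={R5}
Step 10: reserve R6 B 1 -> on_hand[A=34 B=39] avail[A=34 B=36] open={R5,R6}
Step 11: reserve R7 A 5 -> on_hand[A=34 B=39] avail[A=29 B=36] open={R5,R6,R7}
Step 12: commit R7 -> on_hand[A=29 B=39] avail[A=29 B=36] open={R5,R6}
Step 13: cancel R6 -> on_hand[A=29 B=39] avail[A=29 B=37] open={R5}
Step 14: reserve R8 A 3 -> on_hand[A=29 B=39] avail[A=26 B=37] open={R5,R8}
Step 15: reserve R9 A 7 -> on_hand[A=29 B=39] avail[A=19 B=37] open={R5,R8,R9}
Step 16: commit R9 -> on_hand[A=22 B=39] avail[A=19 B=37] open={R5,R8}
Step 17: reserve R10 A 7 -> on_hand[A=22 B=39] avail[A=12 B=37] open={R10,R5,R8}
Step 18: reserve R11 B 2 -> on_hand[A=22 B=39] avail[A=12 B=35] open={R10,R11,R5,R8}
Step 19: reserve R12 B 9 -> on_hand[A=22 B=39] avail[A=12 B=26] open={R10,R11,R12,R5,R8}
Step 20: commit R5 -> on_hand[A=22 B=37] avail[A=12 B=26] open={R10,R11,R12,R8}
Open reservations: ['R10', 'R11', 'R12', 'R8'] -> 4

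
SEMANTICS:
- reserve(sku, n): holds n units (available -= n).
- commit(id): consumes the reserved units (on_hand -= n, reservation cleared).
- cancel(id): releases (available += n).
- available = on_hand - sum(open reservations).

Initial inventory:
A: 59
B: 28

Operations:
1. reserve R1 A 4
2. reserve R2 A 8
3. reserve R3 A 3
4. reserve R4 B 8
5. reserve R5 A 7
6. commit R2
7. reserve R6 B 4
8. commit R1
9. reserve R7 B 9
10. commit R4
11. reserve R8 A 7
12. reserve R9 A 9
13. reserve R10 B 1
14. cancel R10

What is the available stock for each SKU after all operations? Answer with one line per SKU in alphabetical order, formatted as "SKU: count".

Step 1: reserve R1 A 4 -> on_hand[A=59 B=28] avail[A=55 B=28] open={R1}
Step 2: reserve R2 A 8 -> on_hand[A=59 B=28] avail[A=47 B=28] open={R1,R2}
Step 3: reserve R3 A 3 -> on_hand[A=59 B=28] avail[A=44 B=28] open={R1,R2,R3}
Step 4: reserve R4 B 8 -> on_hand[A=59 B=28] avail[A=44 B=20] open={R1,R2,R3,R4}
Step 5: reserve R5 A 7 -> on_hand[A=59 B=28] avail[A=37 B=20] open={R1,R2,R3,R4,R5}
Step 6: commit R2 -> on_hand[A=51 B=28] avail[A=37 B=20] open={R1,R3,R4,R5}
Step 7: reserve R6 B 4 -> on_hand[A=51 B=28] avail[A=37 B=16] open={R1,R3,R4,R5,R6}
Step 8: commit R1 -> on_hand[A=47 B=28] avail[A=37 B=16] open={R3,R4,R5,R6}
Step 9: reserve R7 B 9 -> on_hand[A=47 B=28] avail[A=37 B=7] open={R3,R4,R5,R6,R7}
Step 10: commit R4 -> on_hand[A=47 B=20] avail[A=37 B=7] open={R3,R5,R6,R7}
Step 11: reserve R8 A 7 -> on_hand[A=47 B=20] avail[A=30 B=7] open={R3,R5,R6,R7,R8}
Step 12: reserve R9 A 9 -> on_hand[A=47 B=20] avail[A=21 B=7] open={R3,R5,R6,R7,R8,R9}
Step 13: reserve R10 B 1 -> on_hand[A=47 B=20] avail[A=21 B=6] open={R10,R3,R5,R6,R7,R8,R9}
Step 14: cancel R10 -> on_hand[A=47 B=20] avail[A=21 B=7] open={R3,R5,R6,R7,R8,R9}

Answer: A: 21
B: 7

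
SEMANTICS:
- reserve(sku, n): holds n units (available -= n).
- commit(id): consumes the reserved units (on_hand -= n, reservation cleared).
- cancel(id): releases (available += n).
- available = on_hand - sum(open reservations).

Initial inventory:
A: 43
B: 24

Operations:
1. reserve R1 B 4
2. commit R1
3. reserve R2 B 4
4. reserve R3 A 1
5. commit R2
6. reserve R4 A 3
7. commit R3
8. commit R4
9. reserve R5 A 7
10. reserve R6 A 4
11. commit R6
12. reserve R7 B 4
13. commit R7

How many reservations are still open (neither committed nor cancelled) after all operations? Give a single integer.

Step 1: reserve R1 B 4 -> on_hand[A=43 B=24] avail[A=43 B=20] open={R1}
Step 2: commit R1 -> on_hand[A=43 B=20] avail[A=43 B=20] open={}
Step 3: reserve R2 B 4 -> on_hand[A=43 B=20] avail[A=43 B=16] open={R2}
Step 4: reserve R3 A 1 -> on_hand[A=43 B=20] avail[A=42 B=16] open={R2,R3}
Step 5: commit R2 -> on_hand[A=43 B=16] avail[A=42 B=16] open={R3}
Step 6: reserve R4 A 3 -> on_hand[A=43 B=16] avail[A=39 B=16] open={R3,R4}
Step 7: commit R3 -> on_hand[A=42 B=16] avail[A=39 B=16] open={R4}
Step 8: commit R4 -> on_hand[A=39 B=16] avail[A=39 B=16] open={}
Step 9: reserve R5 A 7 -> on_hand[A=39 B=16] avail[A=32 B=16] open={R5}
Step 10: reserve R6 A 4 -> on_hand[A=39 B=16] avail[A=28 B=16] open={R5,R6}
Step 11: commit R6 -> on_hand[A=35 B=16] avail[A=28 B=16] open={R5}
Step 12: reserve R7 B 4 -> on_hand[A=35 B=16] avail[A=28 B=12] open={R5,R7}
Step 13: commit R7 -> on_hand[A=35 B=12] avail[A=28 B=12] open={R5}
Open reservations: ['R5'] -> 1

Answer: 1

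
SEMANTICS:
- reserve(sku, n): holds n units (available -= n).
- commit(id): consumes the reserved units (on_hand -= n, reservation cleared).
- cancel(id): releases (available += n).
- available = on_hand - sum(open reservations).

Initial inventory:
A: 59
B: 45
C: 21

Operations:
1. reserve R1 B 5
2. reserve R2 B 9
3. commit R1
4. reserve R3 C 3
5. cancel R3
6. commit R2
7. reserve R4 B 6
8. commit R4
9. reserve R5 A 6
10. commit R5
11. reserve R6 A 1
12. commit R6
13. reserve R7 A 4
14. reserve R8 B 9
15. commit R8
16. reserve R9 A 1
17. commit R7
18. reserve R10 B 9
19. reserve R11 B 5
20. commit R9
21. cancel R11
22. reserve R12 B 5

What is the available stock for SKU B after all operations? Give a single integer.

Step 1: reserve R1 B 5 -> on_hand[A=59 B=45 C=21] avail[A=59 B=40 C=21] open={R1}
Step 2: reserve R2 B 9 -> on_hand[A=59 B=45 C=21] avail[A=59 B=31 C=21] open={R1,R2}
Step 3: commit R1 -> on_hand[A=59 B=40 C=21] avail[A=59 B=31 C=21] open={R2}
Step 4: reserve R3 C 3 -> on_hand[A=59 B=40 C=21] avail[A=59 B=31 C=18] open={R2,R3}
Step 5: cancel R3 -> on_hand[A=59 B=40 C=21] avail[A=59 B=31 C=21] open={R2}
Step 6: commit R2 -> on_hand[A=59 B=31 C=21] avail[A=59 B=31 C=21] open={}
Step 7: reserve R4 B 6 -> on_hand[A=59 B=31 C=21] avail[A=59 B=25 C=21] open={R4}
Step 8: commit R4 -> on_hand[A=59 B=25 C=21] avail[A=59 B=25 C=21] open={}
Step 9: reserve R5 A 6 -> on_hand[A=59 B=25 C=21] avail[A=53 B=25 C=21] open={R5}
Step 10: commit R5 -> on_hand[A=53 B=25 C=21] avail[A=53 B=25 C=21] open={}
Step 11: reserve R6 A 1 -> on_hand[A=53 B=25 C=21] avail[A=52 B=25 C=21] open={R6}
Step 12: commit R6 -> on_hand[A=52 B=25 C=21] avail[A=52 B=25 C=21] open={}
Step 13: reserve R7 A 4 -> on_hand[A=52 B=25 C=21] avail[A=48 B=25 C=21] open={R7}
Step 14: reserve R8 B 9 -> on_hand[A=52 B=25 C=21] avail[A=48 B=16 C=21] open={R7,R8}
Step 15: commit R8 -> on_hand[A=52 B=16 C=21] avail[A=48 B=16 C=21] open={R7}
Step 16: reserve R9 A 1 -> on_hand[A=52 B=16 C=21] avail[A=47 B=16 C=21] open={R7,R9}
Step 17: commit R7 -> on_hand[A=48 B=16 C=21] avail[A=47 B=16 C=21] open={R9}
Step 18: reserve R10 B 9 -> on_hand[A=48 B=16 C=21] avail[A=47 B=7 C=21] open={R10,R9}
Step 19: reserve R11 B 5 -> on_hand[A=48 B=16 C=21] avail[A=47 B=2 C=21] open={R10,R11,R9}
Step 20: commit R9 -> on_hand[A=47 B=16 C=21] avail[A=47 B=2 C=21] open={R10,R11}
Step 21: cancel R11 -> on_hand[A=47 B=16 C=21] avail[A=47 B=7 C=21] open={R10}
Step 22: reserve R12 B 5 -> on_hand[A=47 B=16 C=21] avail[A=47 B=2 C=21] open={R10,R12}
Final available[B] = 2

Answer: 2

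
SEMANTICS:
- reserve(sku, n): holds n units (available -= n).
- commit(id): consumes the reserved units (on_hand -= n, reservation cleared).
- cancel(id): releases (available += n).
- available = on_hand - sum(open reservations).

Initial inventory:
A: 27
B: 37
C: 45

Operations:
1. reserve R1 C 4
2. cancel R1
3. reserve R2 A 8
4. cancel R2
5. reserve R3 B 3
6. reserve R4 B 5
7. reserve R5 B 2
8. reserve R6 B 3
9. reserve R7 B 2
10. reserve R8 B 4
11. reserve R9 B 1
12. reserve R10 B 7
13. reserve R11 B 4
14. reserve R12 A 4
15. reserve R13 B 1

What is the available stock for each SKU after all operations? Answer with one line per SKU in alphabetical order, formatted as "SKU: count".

Answer: A: 23
B: 5
C: 45

Derivation:
Step 1: reserve R1 C 4 -> on_hand[A=27 B=37 C=45] avail[A=27 B=37 C=41] open={R1}
Step 2: cancel R1 -> on_hand[A=27 B=37 C=45] avail[A=27 B=37 C=45] open={}
Step 3: reserve R2 A 8 -> on_hand[A=27 B=37 C=45] avail[A=19 B=37 C=45] open={R2}
Step 4: cancel R2 -> on_hand[A=27 B=37 C=45] avail[A=27 B=37 C=45] open={}
Step 5: reserve R3 B 3 -> on_hand[A=27 B=37 C=45] avail[A=27 B=34 C=45] open={R3}
Step 6: reserve R4 B 5 -> on_hand[A=27 B=37 C=45] avail[A=27 B=29 C=45] open={R3,R4}
Step 7: reserve R5 B 2 -> on_hand[A=27 B=37 C=45] avail[A=27 B=27 C=45] open={R3,R4,R5}
Step 8: reserve R6 B 3 -> on_hand[A=27 B=37 C=45] avail[A=27 B=24 C=45] open={R3,R4,R5,R6}
Step 9: reserve R7 B 2 -> on_hand[A=27 B=37 C=45] avail[A=27 B=22 C=45] open={R3,R4,R5,R6,R7}
Step 10: reserve R8 B 4 -> on_hand[A=27 B=37 C=45] avail[A=27 B=18 C=45] open={R3,R4,R5,R6,R7,R8}
Step 11: reserve R9 B 1 -> on_hand[A=27 B=37 C=45] avail[A=27 B=17 C=45] open={R3,R4,R5,R6,R7,R8,R9}
Step 12: reserve R10 B 7 -> on_hand[A=27 B=37 C=45] avail[A=27 B=10 C=45] open={R10,R3,R4,R5,R6,R7,R8,R9}
Step 13: reserve R11 B 4 -> on_hand[A=27 B=37 C=45] avail[A=27 B=6 C=45] open={R10,R11,R3,R4,R5,R6,R7,R8,R9}
Step 14: reserve R12 A 4 -> on_hand[A=27 B=37 C=45] avail[A=23 B=6 C=45] open={R10,R11,R12,R3,R4,R5,R6,R7,R8,R9}
Step 15: reserve R13 B 1 -> on_hand[A=27 B=37 C=45] avail[A=23 B=5 C=45] open={R10,R11,R12,R13,R3,R4,R5,R6,R7,R8,R9}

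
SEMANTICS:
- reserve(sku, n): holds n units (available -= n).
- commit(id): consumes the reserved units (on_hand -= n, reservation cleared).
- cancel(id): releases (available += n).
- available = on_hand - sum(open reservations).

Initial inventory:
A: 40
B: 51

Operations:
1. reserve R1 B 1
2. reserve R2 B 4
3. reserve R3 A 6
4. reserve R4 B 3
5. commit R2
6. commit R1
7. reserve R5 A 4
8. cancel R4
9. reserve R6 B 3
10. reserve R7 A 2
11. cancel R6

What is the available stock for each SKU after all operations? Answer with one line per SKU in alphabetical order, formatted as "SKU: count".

Step 1: reserve R1 B 1 -> on_hand[A=40 B=51] avail[A=40 B=50] open={R1}
Step 2: reserve R2 B 4 -> on_hand[A=40 B=51] avail[A=40 B=46] open={R1,R2}
Step 3: reserve R3 A 6 -> on_hand[A=40 B=51] avail[A=34 B=46] open={R1,R2,R3}
Step 4: reserve R4 B 3 -> on_hand[A=40 B=51] avail[A=34 B=43] open={R1,R2,R3,R4}
Step 5: commit R2 -> on_hand[A=40 B=47] avail[A=34 B=43] open={R1,R3,R4}
Step 6: commit R1 -> on_hand[A=40 B=46] avail[A=34 B=43] open={R3,R4}
Step 7: reserve R5 A 4 -> on_hand[A=40 B=46] avail[A=30 B=43] open={R3,R4,R5}
Step 8: cancel R4 -> on_hand[A=40 B=46] avail[A=30 B=46] open={R3,R5}
Step 9: reserve R6 B 3 -> on_hand[A=40 B=46] avail[A=30 B=43] open={R3,R5,R6}
Step 10: reserve R7 A 2 -> on_hand[A=40 B=46] avail[A=28 B=43] open={R3,R5,R6,R7}
Step 11: cancel R6 -> on_hand[A=40 B=46] avail[A=28 B=46] open={R3,R5,R7}

Answer: A: 28
B: 46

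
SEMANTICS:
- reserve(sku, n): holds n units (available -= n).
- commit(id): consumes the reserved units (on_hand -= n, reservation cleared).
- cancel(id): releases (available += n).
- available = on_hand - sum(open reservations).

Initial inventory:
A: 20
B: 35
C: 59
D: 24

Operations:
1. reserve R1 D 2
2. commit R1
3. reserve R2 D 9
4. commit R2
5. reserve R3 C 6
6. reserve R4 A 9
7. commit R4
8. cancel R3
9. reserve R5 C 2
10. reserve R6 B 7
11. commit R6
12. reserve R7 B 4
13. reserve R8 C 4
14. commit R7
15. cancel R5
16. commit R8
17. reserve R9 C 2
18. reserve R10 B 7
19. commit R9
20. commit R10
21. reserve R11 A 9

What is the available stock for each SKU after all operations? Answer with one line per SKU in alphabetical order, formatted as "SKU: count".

Answer: A: 2
B: 17
C: 53
D: 13

Derivation:
Step 1: reserve R1 D 2 -> on_hand[A=20 B=35 C=59 D=24] avail[A=20 B=35 C=59 D=22] open={R1}
Step 2: commit R1 -> on_hand[A=20 B=35 C=59 D=22] avail[A=20 B=35 C=59 D=22] open={}
Step 3: reserve R2 D 9 -> on_hand[A=20 B=35 C=59 D=22] avail[A=20 B=35 C=59 D=13] open={R2}
Step 4: commit R2 -> on_hand[A=20 B=35 C=59 D=13] avail[A=20 B=35 C=59 D=13] open={}
Step 5: reserve R3 C 6 -> on_hand[A=20 B=35 C=59 D=13] avail[A=20 B=35 C=53 D=13] open={R3}
Step 6: reserve R4 A 9 -> on_hand[A=20 B=35 C=59 D=13] avail[A=11 B=35 C=53 D=13] open={R3,R4}
Step 7: commit R4 -> on_hand[A=11 B=35 C=59 D=13] avail[A=11 B=35 C=53 D=13] open={R3}
Step 8: cancel R3 -> on_hand[A=11 B=35 C=59 D=13] avail[A=11 B=35 C=59 D=13] open={}
Step 9: reserve R5 C 2 -> on_hand[A=11 B=35 C=59 D=13] avail[A=11 B=35 C=57 D=13] open={R5}
Step 10: reserve R6 B 7 -> on_hand[A=11 B=35 C=59 D=13] avail[A=11 B=28 C=57 D=13] open={R5,R6}
Step 11: commit R6 -> on_hand[A=11 B=28 C=59 D=13] avail[A=11 B=28 C=57 D=13] open={R5}
Step 12: reserve R7 B 4 -> on_hand[A=11 B=28 C=59 D=13] avail[A=11 B=24 C=57 D=13] open={R5,R7}
Step 13: reserve R8 C 4 -> on_hand[A=11 B=28 C=59 D=13] avail[A=11 B=24 C=53 D=13] open={R5,R7,R8}
Step 14: commit R7 -> on_hand[A=11 B=24 C=59 D=13] avail[A=11 B=24 C=53 D=13] open={R5,R8}
Step 15: cancel R5 -> on_hand[A=11 B=24 C=59 D=13] avail[A=11 B=24 C=55 D=13] open={R8}
Step 16: commit R8 -> on_hand[A=11 B=24 C=55 D=13] avail[A=11 B=24 C=55 D=13] open={}
Step 17: reserve R9 C 2 -> on_hand[A=11 B=24 C=55 D=13] avail[A=11 B=24 C=53 D=13] open={R9}
Step 18: reserve R10 B 7 -> on_hand[A=11 B=24 C=55 D=13] avail[A=11 B=17 C=53 D=13] open={R10,R9}
Step 19: commit R9 -> on_hand[A=11 B=24 C=53 D=13] avail[A=11 B=17 C=53 D=13] open={R10}
Step 20: commit R10 -> on_hand[A=11 B=17 C=53 D=13] avail[A=11 B=17 C=53 D=13] open={}
Step 21: reserve R11 A 9 -> on_hand[A=11 B=17 C=53 D=13] avail[A=2 B=17 C=53 D=13] open={R11}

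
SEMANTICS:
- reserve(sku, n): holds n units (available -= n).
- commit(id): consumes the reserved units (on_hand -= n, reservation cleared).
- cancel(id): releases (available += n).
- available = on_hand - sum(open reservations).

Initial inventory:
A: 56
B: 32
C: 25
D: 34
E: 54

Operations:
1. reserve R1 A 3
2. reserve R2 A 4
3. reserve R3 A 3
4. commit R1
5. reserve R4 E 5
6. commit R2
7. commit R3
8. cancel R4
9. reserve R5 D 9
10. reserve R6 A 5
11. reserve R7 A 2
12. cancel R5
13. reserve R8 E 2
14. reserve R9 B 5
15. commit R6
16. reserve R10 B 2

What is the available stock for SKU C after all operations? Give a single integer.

Step 1: reserve R1 A 3 -> on_hand[A=56 B=32 C=25 D=34 E=54] avail[A=53 B=32 C=25 D=34 E=54] open={R1}
Step 2: reserve R2 A 4 -> on_hand[A=56 B=32 C=25 D=34 E=54] avail[A=49 B=32 C=25 D=34 E=54] open={R1,R2}
Step 3: reserve R3 A 3 -> on_hand[A=56 B=32 C=25 D=34 E=54] avail[A=46 B=32 C=25 D=34 E=54] open={R1,R2,R3}
Step 4: commit R1 -> on_hand[A=53 B=32 C=25 D=34 E=54] avail[A=46 B=32 C=25 D=34 E=54] open={R2,R3}
Step 5: reserve R4 E 5 -> on_hand[A=53 B=32 C=25 D=34 E=54] avail[A=46 B=32 C=25 D=34 E=49] open={R2,R3,R4}
Step 6: commit R2 -> on_hand[A=49 B=32 C=25 D=34 E=54] avail[A=46 B=32 C=25 D=34 E=49] open={R3,R4}
Step 7: commit R3 -> on_hand[A=46 B=32 C=25 D=34 E=54] avail[A=46 B=32 C=25 D=34 E=49] open={R4}
Step 8: cancel R4 -> on_hand[A=46 B=32 C=25 D=34 E=54] avail[A=46 B=32 C=25 D=34 E=54] open={}
Step 9: reserve R5 D 9 -> on_hand[A=46 B=32 C=25 D=34 E=54] avail[A=46 B=32 C=25 D=25 E=54] open={R5}
Step 10: reserve R6 A 5 -> on_hand[A=46 B=32 C=25 D=34 E=54] avail[A=41 B=32 C=25 D=25 E=54] open={R5,R6}
Step 11: reserve R7 A 2 -> on_hand[A=46 B=32 C=25 D=34 E=54] avail[A=39 B=32 C=25 D=25 E=54] open={R5,R6,R7}
Step 12: cancel R5 -> on_hand[A=46 B=32 C=25 D=34 E=54] avail[A=39 B=32 C=25 D=34 E=54] open={R6,R7}
Step 13: reserve R8 E 2 -> on_hand[A=46 B=32 C=25 D=34 E=54] avail[A=39 B=32 C=25 D=34 E=52] open={R6,R7,R8}
Step 14: reserve R9 B 5 -> on_hand[A=46 B=32 C=25 D=34 E=54] avail[A=39 B=27 C=25 D=34 E=52] open={R6,R7,R8,R9}
Step 15: commit R6 -> on_hand[A=41 B=32 C=25 D=34 E=54] avail[A=39 B=27 C=25 D=34 E=52] open={R7,R8,R9}
Step 16: reserve R10 B 2 -> on_hand[A=41 B=32 C=25 D=34 E=54] avail[A=39 B=25 C=25 D=34 E=52] open={R10,R7,R8,R9}
Final available[C] = 25

Answer: 25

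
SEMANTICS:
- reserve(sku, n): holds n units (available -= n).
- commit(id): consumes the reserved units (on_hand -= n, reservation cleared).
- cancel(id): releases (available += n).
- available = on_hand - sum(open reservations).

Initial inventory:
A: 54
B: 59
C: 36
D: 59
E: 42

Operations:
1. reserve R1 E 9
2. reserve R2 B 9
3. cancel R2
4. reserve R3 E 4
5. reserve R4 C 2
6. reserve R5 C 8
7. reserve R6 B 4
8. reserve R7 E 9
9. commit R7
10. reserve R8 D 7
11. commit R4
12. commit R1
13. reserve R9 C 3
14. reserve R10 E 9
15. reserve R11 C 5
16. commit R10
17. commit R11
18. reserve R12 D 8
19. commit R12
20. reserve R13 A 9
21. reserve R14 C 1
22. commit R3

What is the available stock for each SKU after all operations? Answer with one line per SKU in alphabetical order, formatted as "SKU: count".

Answer: A: 45
B: 55
C: 17
D: 44
E: 11

Derivation:
Step 1: reserve R1 E 9 -> on_hand[A=54 B=59 C=36 D=59 E=42] avail[A=54 B=59 C=36 D=59 E=33] open={R1}
Step 2: reserve R2 B 9 -> on_hand[A=54 B=59 C=36 D=59 E=42] avail[A=54 B=50 C=36 D=59 E=33] open={R1,R2}
Step 3: cancel R2 -> on_hand[A=54 B=59 C=36 D=59 E=42] avail[A=54 B=59 C=36 D=59 E=33] open={R1}
Step 4: reserve R3 E 4 -> on_hand[A=54 B=59 C=36 D=59 E=42] avail[A=54 B=59 C=36 D=59 E=29] open={R1,R3}
Step 5: reserve R4 C 2 -> on_hand[A=54 B=59 C=36 D=59 E=42] avail[A=54 B=59 C=34 D=59 E=29] open={R1,R3,R4}
Step 6: reserve R5 C 8 -> on_hand[A=54 B=59 C=36 D=59 E=42] avail[A=54 B=59 C=26 D=59 E=29] open={R1,R3,R4,R5}
Step 7: reserve R6 B 4 -> on_hand[A=54 B=59 C=36 D=59 E=42] avail[A=54 B=55 C=26 D=59 E=29] open={R1,R3,R4,R5,R6}
Step 8: reserve R7 E 9 -> on_hand[A=54 B=59 C=36 D=59 E=42] avail[A=54 B=55 C=26 D=59 E=20] open={R1,R3,R4,R5,R6,R7}
Step 9: commit R7 -> on_hand[A=54 B=59 C=36 D=59 E=33] avail[A=54 B=55 C=26 D=59 E=20] open={R1,R3,R4,R5,R6}
Step 10: reserve R8 D 7 -> on_hand[A=54 B=59 C=36 D=59 E=33] avail[A=54 B=55 C=26 D=52 E=20] open={R1,R3,R4,R5,R6,R8}
Step 11: commit R4 -> on_hand[A=54 B=59 C=34 D=59 E=33] avail[A=54 B=55 C=26 D=52 E=20] open={R1,R3,R5,R6,R8}
Step 12: commit R1 -> on_hand[A=54 B=59 C=34 D=59 E=24] avail[A=54 B=55 C=26 D=52 E=20] open={R3,R5,R6,R8}
Step 13: reserve R9 C 3 -> on_hand[A=54 B=59 C=34 D=59 E=24] avail[A=54 B=55 C=23 D=52 E=20] open={R3,R5,R6,R8,R9}
Step 14: reserve R10 E 9 -> on_hand[A=54 B=59 C=34 D=59 E=24] avail[A=54 B=55 C=23 D=52 E=11] open={R10,R3,R5,R6,R8,R9}
Step 15: reserve R11 C 5 -> on_hand[A=54 B=59 C=34 D=59 E=24] avail[A=54 B=55 C=18 D=52 E=11] open={R10,R11,R3,R5,R6,R8,R9}
Step 16: commit R10 -> on_hand[A=54 B=59 C=34 D=59 E=15] avail[A=54 B=55 C=18 D=52 E=11] open={R11,R3,R5,R6,R8,R9}
Step 17: commit R11 -> on_hand[A=54 B=59 C=29 D=59 E=15] avail[A=54 B=55 C=18 D=52 E=11] open={R3,R5,R6,R8,R9}
Step 18: reserve R12 D 8 -> on_hand[A=54 B=59 C=29 D=59 E=15] avail[A=54 B=55 C=18 D=44 E=11] open={R12,R3,R5,R6,R8,R9}
Step 19: commit R12 -> on_hand[A=54 B=59 C=29 D=51 E=15] avail[A=54 B=55 C=18 D=44 E=11] open={R3,R5,R6,R8,R9}
Step 20: reserve R13 A 9 -> on_hand[A=54 B=59 C=29 D=51 E=15] avail[A=45 B=55 C=18 D=44 E=11] open={R13,R3,R5,R6,R8,R9}
Step 21: reserve R14 C 1 -> on_hand[A=54 B=59 C=29 D=51 E=15] avail[A=45 B=55 C=17 D=44 E=11] open={R13,R14,R3,R5,R6,R8,R9}
Step 22: commit R3 -> on_hand[A=54 B=59 C=29 D=51 E=11] avail[A=45 B=55 C=17 D=44 E=11] open={R13,R14,R5,R6,R8,R9}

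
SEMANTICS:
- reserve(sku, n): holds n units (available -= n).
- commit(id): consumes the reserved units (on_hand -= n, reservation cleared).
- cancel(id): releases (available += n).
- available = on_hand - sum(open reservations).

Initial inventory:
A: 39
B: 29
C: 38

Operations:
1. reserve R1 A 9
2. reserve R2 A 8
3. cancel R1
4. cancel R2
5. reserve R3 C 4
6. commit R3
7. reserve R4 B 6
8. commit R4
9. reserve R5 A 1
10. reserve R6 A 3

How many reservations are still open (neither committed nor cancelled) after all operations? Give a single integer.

Answer: 2

Derivation:
Step 1: reserve R1 A 9 -> on_hand[A=39 B=29 C=38] avail[A=30 B=29 C=38] open={R1}
Step 2: reserve R2 A 8 -> on_hand[A=39 B=29 C=38] avail[A=22 B=29 C=38] open={R1,R2}
Step 3: cancel R1 -> on_hand[A=39 B=29 C=38] avail[A=31 B=29 C=38] open={R2}
Step 4: cancel R2 -> on_hand[A=39 B=29 C=38] avail[A=39 B=29 C=38] open={}
Step 5: reserve R3 C 4 -> on_hand[A=39 B=29 C=38] avail[A=39 B=29 C=34] open={R3}
Step 6: commit R3 -> on_hand[A=39 B=29 C=34] avail[A=39 B=29 C=34] open={}
Step 7: reserve R4 B 6 -> on_hand[A=39 B=29 C=34] avail[A=39 B=23 C=34] open={R4}
Step 8: commit R4 -> on_hand[A=39 B=23 C=34] avail[A=39 B=23 C=34] open={}
Step 9: reserve R5 A 1 -> on_hand[A=39 B=23 C=34] avail[A=38 B=23 C=34] open={R5}
Step 10: reserve R6 A 3 -> on_hand[A=39 B=23 C=34] avail[A=35 B=23 C=34] open={R5,R6}
Open reservations: ['R5', 'R6'] -> 2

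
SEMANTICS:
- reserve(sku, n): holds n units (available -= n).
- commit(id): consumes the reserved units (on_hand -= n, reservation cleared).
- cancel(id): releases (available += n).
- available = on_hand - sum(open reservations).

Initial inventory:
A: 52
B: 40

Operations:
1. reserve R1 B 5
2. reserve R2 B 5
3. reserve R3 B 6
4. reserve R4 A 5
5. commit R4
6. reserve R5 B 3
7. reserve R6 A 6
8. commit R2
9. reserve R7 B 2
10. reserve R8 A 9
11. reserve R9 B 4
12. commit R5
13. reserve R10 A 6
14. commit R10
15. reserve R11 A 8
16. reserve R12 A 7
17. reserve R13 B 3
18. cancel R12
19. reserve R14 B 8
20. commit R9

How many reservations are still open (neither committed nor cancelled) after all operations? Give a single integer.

Answer: 8

Derivation:
Step 1: reserve R1 B 5 -> on_hand[A=52 B=40] avail[A=52 B=35] open={R1}
Step 2: reserve R2 B 5 -> on_hand[A=52 B=40] avail[A=52 B=30] open={R1,R2}
Step 3: reserve R3 B 6 -> on_hand[A=52 B=40] avail[A=52 B=24] open={R1,R2,R3}
Step 4: reserve R4 A 5 -> on_hand[A=52 B=40] avail[A=47 B=24] open={R1,R2,R3,R4}
Step 5: commit R4 -> on_hand[A=47 B=40] avail[A=47 B=24] open={R1,R2,R3}
Step 6: reserve R5 B 3 -> on_hand[A=47 B=40] avail[A=47 B=21] open={R1,R2,R3,R5}
Step 7: reserve R6 A 6 -> on_hand[A=47 B=40] avail[A=41 B=21] open={R1,R2,R3,R5,R6}
Step 8: commit R2 -> on_hand[A=47 B=35] avail[A=41 B=21] open={R1,R3,R5,R6}
Step 9: reserve R7 B 2 -> on_hand[A=47 B=35] avail[A=41 B=19] open={R1,R3,R5,R6,R7}
Step 10: reserve R8 A 9 -> on_hand[A=47 B=35] avail[A=32 B=19] open={R1,R3,R5,R6,R7,R8}
Step 11: reserve R9 B 4 -> on_hand[A=47 B=35] avail[A=32 B=15] open={R1,R3,R5,R6,R7,R8,R9}
Step 12: commit R5 -> on_hand[A=47 B=32] avail[A=32 B=15] open={R1,R3,R6,R7,R8,R9}
Step 13: reserve R10 A 6 -> on_hand[A=47 B=32] avail[A=26 B=15] open={R1,R10,R3,R6,R7,R8,R9}
Step 14: commit R10 -> on_hand[A=41 B=32] avail[A=26 B=15] open={R1,R3,R6,R7,R8,R9}
Step 15: reserve R11 A 8 -> on_hand[A=41 B=32] avail[A=18 B=15] open={R1,R11,R3,R6,R7,R8,R9}
Step 16: reserve R12 A 7 -> on_hand[A=41 B=32] avail[A=11 B=15] open={R1,R11,R12,R3,R6,R7,R8,R9}
Step 17: reserve R13 B 3 -> on_hand[A=41 B=32] avail[A=11 B=12] open={R1,R11,R12,R13,R3,R6,R7,R8,R9}
Step 18: cancel R12 -> on_hand[A=41 B=32] avail[A=18 B=12] open={R1,R11,R13,R3,R6,R7,R8,R9}
Step 19: reserve R14 B 8 -> on_hand[A=41 B=32] avail[A=18 B=4] open={R1,R11,R13,R14,R3,R6,R7,R8,R9}
Step 20: commit R9 -> on_hand[A=41 B=28] avail[A=18 B=4] open={R1,R11,R13,R14,R3,R6,R7,R8}
Open reservations: ['R1', 'R11', 'R13', 'R14', 'R3', 'R6', 'R7', 'R8'] -> 8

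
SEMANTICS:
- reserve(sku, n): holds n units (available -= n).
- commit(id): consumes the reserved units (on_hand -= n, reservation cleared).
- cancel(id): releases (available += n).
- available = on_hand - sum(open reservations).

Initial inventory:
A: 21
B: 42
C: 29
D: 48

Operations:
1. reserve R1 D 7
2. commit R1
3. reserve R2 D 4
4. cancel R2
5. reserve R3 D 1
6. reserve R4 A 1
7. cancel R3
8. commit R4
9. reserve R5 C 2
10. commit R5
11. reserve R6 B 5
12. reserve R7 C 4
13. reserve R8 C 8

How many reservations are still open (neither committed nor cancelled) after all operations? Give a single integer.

Step 1: reserve R1 D 7 -> on_hand[A=21 B=42 C=29 D=48] avail[A=21 B=42 C=29 D=41] open={R1}
Step 2: commit R1 -> on_hand[A=21 B=42 C=29 D=41] avail[A=21 B=42 C=29 D=41] open={}
Step 3: reserve R2 D 4 -> on_hand[A=21 B=42 C=29 D=41] avail[A=21 B=42 C=29 D=37] open={R2}
Step 4: cancel R2 -> on_hand[A=21 B=42 C=29 D=41] avail[A=21 B=42 C=29 D=41] open={}
Step 5: reserve R3 D 1 -> on_hand[A=21 B=42 C=29 D=41] avail[A=21 B=42 C=29 D=40] open={R3}
Step 6: reserve R4 A 1 -> on_hand[A=21 B=42 C=29 D=41] avail[A=20 B=42 C=29 D=40] open={R3,R4}
Step 7: cancel R3 -> on_hand[A=21 B=42 C=29 D=41] avail[A=20 B=42 C=29 D=41] open={R4}
Step 8: commit R4 -> on_hand[A=20 B=42 C=29 D=41] avail[A=20 B=42 C=29 D=41] open={}
Step 9: reserve R5 C 2 -> on_hand[A=20 B=42 C=29 D=41] avail[A=20 B=42 C=27 D=41] open={R5}
Step 10: commit R5 -> on_hand[A=20 B=42 C=27 D=41] avail[A=20 B=42 C=27 D=41] open={}
Step 11: reserve R6 B 5 -> on_hand[A=20 B=42 C=27 D=41] avail[A=20 B=37 C=27 D=41] open={R6}
Step 12: reserve R7 C 4 -> on_hand[A=20 B=42 C=27 D=41] avail[A=20 B=37 C=23 D=41] open={R6,R7}
Step 13: reserve R8 C 8 -> on_hand[A=20 B=42 C=27 D=41] avail[A=20 B=37 C=15 D=41] open={R6,R7,R8}
Open reservations: ['R6', 'R7', 'R8'] -> 3

Answer: 3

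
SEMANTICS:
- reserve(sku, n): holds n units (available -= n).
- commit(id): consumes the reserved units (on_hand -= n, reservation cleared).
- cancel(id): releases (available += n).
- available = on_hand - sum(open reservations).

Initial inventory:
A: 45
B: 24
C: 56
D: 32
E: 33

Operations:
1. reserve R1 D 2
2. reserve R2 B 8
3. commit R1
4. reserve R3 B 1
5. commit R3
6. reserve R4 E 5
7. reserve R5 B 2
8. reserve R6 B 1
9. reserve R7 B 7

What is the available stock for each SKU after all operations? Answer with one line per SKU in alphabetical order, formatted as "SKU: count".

Step 1: reserve R1 D 2 -> on_hand[A=45 B=24 C=56 D=32 E=33] avail[A=45 B=24 C=56 D=30 E=33] open={R1}
Step 2: reserve R2 B 8 -> on_hand[A=45 B=24 C=56 D=32 E=33] avail[A=45 B=16 C=56 D=30 E=33] open={R1,R2}
Step 3: commit R1 -> on_hand[A=45 B=24 C=56 D=30 E=33] avail[A=45 B=16 C=56 D=30 E=33] open={R2}
Step 4: reserve R3 B 1 -> on_hand[A=45 B=24 C=56 D=30 E=33] avail[A=45 B=15 C=56 D=30 E=33] open={R2,R3}
Step 5: commit R3 -> on_hand[A=45 B=23 C=56 D=30 E=33] avail[A=45 B=15 C=56 D=30 E=33] open={R2}
Step 6: reserve R4 E 5 -> on_hand[A=45 B=23 C=56 D=30 E=33] avail[A=45 B=15 C=56 D=30 E=28] open={R2,R4}
Step 7: reserve R5 B 2 -> on_hand[A=45 B=23 C=56 D=30 E=33] avail[A=45 B=13 C=56 D=30 E=28] open={R2,R4,R5}
Step 8: reserve R6 B 1 -> on_hand[A=45 B=23 C=56 D=30 E=33] avail[A=45 B=12 C=56 D=30 E=28] open={R2,R4,R5,R6}
Step 9: reserve R7 B 7 -> on_hand[A=45 B=23 C=56 D=30 E=33] avail[A=45 B=5 C=56 D=30 E=28] open={R2,R4,R5,R6,R7}

Answer: A: 45
B: 5
C: 56
D: 30
E: 28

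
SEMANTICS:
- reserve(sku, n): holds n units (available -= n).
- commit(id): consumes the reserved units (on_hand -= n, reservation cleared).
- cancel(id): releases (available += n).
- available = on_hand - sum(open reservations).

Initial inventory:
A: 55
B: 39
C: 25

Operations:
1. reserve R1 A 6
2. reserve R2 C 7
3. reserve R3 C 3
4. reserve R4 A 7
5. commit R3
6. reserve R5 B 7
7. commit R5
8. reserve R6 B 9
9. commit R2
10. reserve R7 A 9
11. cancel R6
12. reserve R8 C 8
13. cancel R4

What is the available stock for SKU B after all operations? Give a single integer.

Answer: 32

Derivation:
Step 1: reserve R1 A 6 -> on_hand[A=55 B=39 C=25] avail[A=49 B=39 C=25] open={R1}
Step 2: reserve R2 C 7 -> on_hand[A=55 B=39 C=25] avail[A=49 B=39 C=18] open={R1,R2}
Step 3: reserve R3 C 3 -> on_hand[A=55 B=39 C=25] avail[A=49 B=39 C=15] open={R1,R2,R3}
Step 4: reserve R4 A 7 -> on_hand[A=55 B=39 C=25] avail[A=42 B=39 C=15] open={R1,R2,R3,R4}
Step 5: commit R3 -> on_hand[A=55 B=39 C=22] avail[A=42 B=39 C=15] open={R1,R2,R4}
Step 6: reserve R5 B 7 -> on_hand[A=55 B=39 C=22] avail[A=42 B=32 C=15] open={R1,R2,R4,R5}
Step 7: commit R5 -> on_hand[A=55 B=32 C=22] avail[A=42 B=32 C=15] open={R1,R2,R4}
Step 8: reserve R6 B 9 -> on_hand[A=55 B=32 C=22] avail[A=42 B=23 C=15] open={R1,R2,R4,R6}
Step 9: commit R2 -> on_hand[A=55 B=32 C=15] avail[A=42 B=23 C=15] open={R1,R4,R6}
Step 10: reserve R7 A 9 -> on_hand[A=55 B=32 C=15] avail[A=33 B=23 C=15] open={R1,R4,R6,R7}
Step 11: cancel R6 -> on_hand[A=55 B=32 C=15] avail[A=33 B=32 C=15] open={R1,R4,R7}
Step 12: reserve R8 C 8 -> on_hand[A=55 B=32 C=15] avail[A=33 B=32 C=7] open={R1,R4,R7,R8}
Step 13: cancel R4 -> on_hand[A=55 B=32 C=15] avail[A=40 B=32 C=7] open={R1,R7,R8}
Final available[B] = 32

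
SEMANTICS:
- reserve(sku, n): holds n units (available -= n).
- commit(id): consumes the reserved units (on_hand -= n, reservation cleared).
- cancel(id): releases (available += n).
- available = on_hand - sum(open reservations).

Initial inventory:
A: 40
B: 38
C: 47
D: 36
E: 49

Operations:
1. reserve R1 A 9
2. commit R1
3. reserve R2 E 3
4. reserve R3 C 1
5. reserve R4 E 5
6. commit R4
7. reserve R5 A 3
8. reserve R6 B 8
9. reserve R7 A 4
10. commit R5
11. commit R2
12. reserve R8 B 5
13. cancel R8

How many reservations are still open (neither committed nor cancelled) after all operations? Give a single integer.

Step 1: reserve R1 A 9 -> on_hand[A=40 B=38 C=47 D=36 E=49] avail[A=31 B=38 C=47 D=36 E=49] open={R1}
Step 2: commit R1 -> on_hand[A=31 B=38 C=47 D=36 E=49] avail[A=31 B=38 C=47 D=36 E=49] open={}
Step 3: reserve R2 E 3 -> on_hand[A=31 B=38 C=47 D=36 E=49] avail[A=31 B=38 C=47 D=36 E=46] open={R2}
Step 4: reserve R3 C 1 -> on_hand[A=31 B=38 C=47 D=36 E=49] avail[A=31 B=38 C=46 D=36 E=46] open={R2,R3}
Step 5: reserve R4 E 5 -> on_hand[A=31 B=38 C=47 D=36 E=49] avail[A=31 B=38 C=46 D=36 E=41] open={R2,R3,R4}
Step 6: commit R4 -> on_hand[A=31 B=38 C=47 D=36 E=44] avail[A=31 B=38 C=46 D=36 E=41] open={R2,R3}
Step 7: reserve R5 A 3 -> on_hand[A=31 B=38 C=47 D=36 E=44] avail[A=28 B=38 C=46 D=36 E=41] open={R2,R3,R5}
Step 8: reserve R6 B 8 -> on_hand[A=31 B=38 C=47 D=36 E=44] avail[A=28 B=30 C=46 D=36 E=41] open={R2,R3,R5,R6}
Step 9: reserve R7 A 4 -> on_hand[A=31 B=38 C=47 D=36 E=44] avail[A=24 B=30 C=46 D=36 E=41] open={R2,R3,R5,R6,R7}
Step 10: commit R5 -> on_hand[A=28 B=38 C=47 D=36 E=44] avail[A=24 B=30 C=46 D=36 E=41] open={R2,R3,R6,R7}
Step 11: commit R2 -> on_hand[A=28 B=38 C=47 D=36 E=41] avail[A=24 B=30 C=46 D=36 E=41] open={R3,R6,R7}
Step 12: reserve R8 B 5 -> on_hand[A=28 B=38 C=47 D=36 E=41] avail[A=24 B=25 C=46 D=36 E=41] open={R3,R6,R7,R8}
Step 13: cancel R8 -> on_hand[A=28 B=38 C=47 D=36 E=41] avail[A=24 B=30 C=46 D=36 E=41] open={R3,R6,R7}
Open reservations: ['R3', 'R6', 'R7'] -> 3

Answer: 3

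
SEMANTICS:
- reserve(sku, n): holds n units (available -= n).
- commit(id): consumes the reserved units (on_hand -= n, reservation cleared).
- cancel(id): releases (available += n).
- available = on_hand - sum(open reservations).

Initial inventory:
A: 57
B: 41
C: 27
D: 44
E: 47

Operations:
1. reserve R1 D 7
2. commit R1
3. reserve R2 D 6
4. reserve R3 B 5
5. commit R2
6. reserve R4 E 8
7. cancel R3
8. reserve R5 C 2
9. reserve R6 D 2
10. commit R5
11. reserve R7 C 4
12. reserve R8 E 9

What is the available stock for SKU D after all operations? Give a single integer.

Step 1: reserve R1 D 7 -> on_hand[A=57 B=41 C=27 D=44 E=47] avail[A=57 B=41 C=27 D=37 E=47] open={R1}
Step 2: commit R1 -> on_hand[A=57 B=41 C=27 D=37 E=47] avail[A=57 B=41 C=27 D=37 E=47] open={}
Step 3: reserve R2 D 6 -> on_hand[A=57 B=41 C=27 D=37 E=47] avail[A=57 B=41 C=27 D=31 E=47] open={R2}
Step 4: reserve R3 B 5 -> on_hand[A=57 B=41 C=27 D=37 E=47] avail[A=57 B=36 C=27 D=31 E=47] open={R2,R3}
Step 5: commit R2 -> on_hand[A=57 B=41 C=27 D=31 E=47] avail[A=57 B=36 C=27 D=31 E=47] open={R3}
Step 6: reserve R4 E 8 -> on_hand[A=57 B=41 C=27 D=31 E=47] avail[A=57 B=36 C=27 D=31 E=39] open={R3,R4}
Step 7: cancel R3 -> on_hand[A=57 B=41 C=27 D=31 E=47] avail[A=57 B=41 C=27 D=31 E=39] open={R4}
Step 8: reserve R5 C 2 -> on_hand[A=57 B=41 C=27 D=31 E=47] avail[A=57 B=41 C=25 D=31 E=39] open={R4,R5}
Step 9: reserve R6 D 2 -> on_hand[A=57 B=41 C=27 D=31 E=47] avail[A=57 B=41 C=25 D=29 E=39] open={R4,R5,R6}
Step 10: commit R5 -> on_hand[A=57 B=41 C=25 D=31 E=47] avail[A=57 B=41 C=25 D=29 E=39] open={R4,R6}
Step 11: reserve R7 C 4 -> on_hand[A=57 B=41 C=25 D=31 E=47] avail[A=57 B=41 C=21 D=29 E=39] open={R4,R6,R7}
Step 12: reserve R8 E 9 -> on_hand[A=57 B=41 C=25 D=31 E=47] avail[A=57 B=41 C=21 D=29 E=30] open={R4,R6,R7,R8}
Final available[D] = 29

Answer: 29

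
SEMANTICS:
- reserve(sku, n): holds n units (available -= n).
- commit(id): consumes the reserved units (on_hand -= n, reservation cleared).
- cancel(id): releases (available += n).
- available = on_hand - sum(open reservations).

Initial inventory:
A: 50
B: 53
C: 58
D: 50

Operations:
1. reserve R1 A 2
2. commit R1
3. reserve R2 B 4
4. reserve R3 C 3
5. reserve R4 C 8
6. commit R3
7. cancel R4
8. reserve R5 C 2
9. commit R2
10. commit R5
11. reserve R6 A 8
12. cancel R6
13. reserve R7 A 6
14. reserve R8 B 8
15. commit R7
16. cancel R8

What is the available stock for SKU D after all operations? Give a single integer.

Answer: 50

Derivation:
Step 1: reserve R1 A 2 -> on_hand[A=50 B=53 C=58 D=50] avail[A=48 B=53 C=58 D=50] open={R1}
Step 2: commit R1 -> on_hand[A=48 B=53 C=58 D=50] avail[A=48 B=53 C=58 D=50] open={}
Step 3: reserve R2 B 4 -> on_hand[A=48 B=53 C=58 D=50] avail[A=48 B=49 C=58 D=50] open={R2}
Step 4: reserve R3 C 3 -> on_hand[A=48 B=53 C=58 D=50] avail[A=48 B=49 C=55 D=50] open={R2,R3}
Step 5: reserve R4 C 8 -> on_hand[A=48 B=53 C=58 D=50] avail[A=48 B=49 C=47 D=50] open={R2,R3,R4}
Step 6: commit R3 -> on_hand[A=48 B=53 C=55 D=50] avail[A=48 B=49 C=47 D=50] open={R2,R4}
Step 7: cancel R4 -> on_hand[A=48 B=53 C=55 D=50] avail[A=48 B=49 C=55 D=50] open={R2}
Step 8: reserve R5 C 2 -> on_hand[A=48 B=53 C=55 D=50] avail[A=48 B=49 C=53 D=50] open={R2,R5}
Step 9: commit R2 -> on_hand[A=48 B=49 C=55 D=50] avail[A=48 B=49 C=53 D=50] open={R5}
Step 10: commit R5 -> on_hand[A=48 B=49 C=53 D=50] avail[A=48 B=49 C=53 D=50] open={}
Step 11: reserve R6 A 8 -> on_hand[A=48 B=49 C=53 D=50] avail[A=40 B=49 C=53 D=50] open={R6}
Step 12: cancel R6 -> on_hand[A=48 B=49 C=53 D=50] avail[A=48 B=49 C=53 D=50] open={}
Step 13: reserve R7 A 6 -> on_hand[A=48 B=49 C=53 D=50] avail[A=42 B=49 C=53 D=50] open={R7}
Step 14: reserve R8 B 8 -> on_hand[A=48 B=49 C=53 D=50] avail[A=42 B=41 C=53 D=50] open={R7,R8}
Step 15: commit R7 -> on_hand[A=42 B=49 C=53 D=50] avail[A=42 B=41 C=53 D=50] open={R8}
Step 16: cancel R8 -> on_hand[A=42 B=49 C=53 D=50] avail[A=42 B=49 C=53 D=50] open={}
Final available[D] = 50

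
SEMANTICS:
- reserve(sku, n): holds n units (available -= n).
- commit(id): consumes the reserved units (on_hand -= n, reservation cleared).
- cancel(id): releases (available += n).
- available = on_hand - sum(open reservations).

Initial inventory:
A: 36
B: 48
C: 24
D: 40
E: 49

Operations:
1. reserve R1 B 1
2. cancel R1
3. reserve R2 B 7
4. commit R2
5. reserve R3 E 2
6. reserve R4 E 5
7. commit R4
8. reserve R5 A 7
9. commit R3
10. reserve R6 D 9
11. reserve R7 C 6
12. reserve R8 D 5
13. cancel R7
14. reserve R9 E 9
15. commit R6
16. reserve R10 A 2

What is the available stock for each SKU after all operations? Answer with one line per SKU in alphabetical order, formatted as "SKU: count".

Answer: A: 27
B: 41
C: 24
D: 26
E: 33

Derivation:
Step 1: reserve R1 B 1 -> on_hand[A=36 B=48 C=24 D=40 E=49] avail[A=36 B=47 C=24 D=40 E=49] open={R1}
Step 2: cancel R1 -> on_hand[A=36 B=48 C=24 D=40 E=49] avail[A=36 B=48 C=24 D=40 E=49] open={}
Step 3: reserve R2 B 7 -> on_hand[A=36 B=48 C=24 D=40 E=49] avail[A=36 B=41 C=24 D=40 E=49] open={R2}
Step 4: commit R2 -> on_hand[A=36 B=41 C=24 D=40 E=49] avail[A=36 B=41 C=24 D=40 E=49] open={}
Step 5: reserve R3 E 2 -> on_hand[A=36 B=41 C=24 D=40 E=49] avail[A=36 B=41 C=24 D=40 E=47] open={R3}
Step 6: reserve R4 E 5 -> on_hand[A=36 B=41 C=24 D=40 E=49] avail[A=36 B=41 C=24 D=40 E=42] open={R3,R4}
Step 7: commit R4 -> on_hand[A=36 B=41 C=24 D=40 E=44] avail[A=36 B=41 C=24 D=40 E=42] open={R3}
Step 8: reserve R5 A 7 -> on_hand[A=36 B=41 C=24 D=40 E=44] avail[A=29 B=41 C=24 D=40 E=42] open={R3,R5}
Step 9: commit R3 -> on_hand[A=36 B=41 C=24 D=40 E=42] avail[A=29 B=41 C=24 D=40 E=42] open={R5}
Step 10: reserve R6 D 9 -> on_hand[A=36 B=41 C=24 D=40 E=42] avail[A=29 B=41 C=24 D=31 E=42] open={R5,R6}
Step 11: reserve R7 C 6 -> on_hand[A=36 B=41 C=24 D=40 E=42] avail[A=29 B=41 C=18 D=31 E=42] open={R5,R6,R7}
Step 12: reserve R8 D 5 -> on_hand[A=36 B=41 C=24 D=40 E=42] avail[A=29 B=41 C=18 D=26 E=42] open={R5,R6,R7,R8}
Step 13: cancel R7 -> on_hand[A=36 B=41 C=24 D=40 E=42] avail[A=29 B=41 C=24 D=26 E=42] open={R5,R6,R8}
Step 14: reserve R9 E 9 -> on_hand[A=36 B=41 C=24 D=40 E=42] avail[A=29 B=41 C=24 D=26 E=33] open={R5,R6,R8,R9}
Step 15: commit R6 -> on_hand[A=36 B=41 C=24 D=31 E=42] avail[A=29 B=41 C=24 D=26 E=33] open={R5,R8,R9}
Step 16: reserve R10 A 2 -> on_hand[A=36 B=41 C=24 D=31 E=42] avail[A=27 B=41 C=24 D=26 E=33] open={R10,R5,R8,R9}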